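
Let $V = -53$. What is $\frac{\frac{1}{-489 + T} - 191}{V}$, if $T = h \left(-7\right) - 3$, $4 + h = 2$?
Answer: $\frac{91299}{25334} \approx 3.6038$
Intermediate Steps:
$h = -2$ ($h = -4 + 2 = -2$)
$T = 11$ ($T = \left(-2\right) \left(-7\right) - 3 = 14 - 3 = 11$)
$\frac{\frac{1}{-489 + T} - 191}{V} = \frac{\frac{1}{-489 + 11} - 191}{-53} = \left(\frac{1}{-478} - 191\right) \left(- \frac{1}{53}\right) = \left(- \frac{1}{478} - 191\right) \left(- \frac{1}{53}\right) = \left(- \frac{91299}{478}\right) \left(- \frac{1}{53}\right) = \frac{91299}{25334}$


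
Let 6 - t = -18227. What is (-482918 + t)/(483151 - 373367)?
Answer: -464685/109784 ≈ -4.2327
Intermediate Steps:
t = 18233 (t = 6 - 1*(-18227) = 6 + 18227 = 18233)
(-482918 + t)/(483151 - 373367) = (-482918 + 18233)/(483151 - 373367) = -464685/109784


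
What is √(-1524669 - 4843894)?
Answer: I*√6368563 ≈ 2523.6*I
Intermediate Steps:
√(-1524669 - 4843894) = √(-6368563) = I*√6368563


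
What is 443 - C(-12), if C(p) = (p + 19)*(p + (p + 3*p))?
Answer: 863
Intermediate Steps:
C(p) = 5*p*(19 + p) (C(p) = (19 + p)*(p + 4*p) = (19 + p)*(5*p) = 5*p*(19 + p))
443 - C(-12) = 443 - 5*(-12)*(19 - 12) = 443 - 5*(-12)*7 = 443 - 1*(-420) = 443 + 420 = 863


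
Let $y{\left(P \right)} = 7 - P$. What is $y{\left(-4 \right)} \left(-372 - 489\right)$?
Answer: $-9471$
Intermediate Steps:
$y{\left(-4 \right)} \left(-372 - 489\right) = \left(7 - -4\right) \left(-372 - 489\right) = \left(7 + 4\right) \left(-372 - 489\right) = 11 \left(-861\right) = -9471$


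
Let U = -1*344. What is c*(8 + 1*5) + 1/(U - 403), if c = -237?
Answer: -2301508/747 ≈ -3081.0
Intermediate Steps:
U = -344
c*(8 + 1*5) + 1/(U - 403) = -237*(8 + 1*5) + 1/(-344 - 403) = -237*(8 + 5) + 1/(-747) = -237*13 - 1/747 = -3081 - 1/747 = -2301508/747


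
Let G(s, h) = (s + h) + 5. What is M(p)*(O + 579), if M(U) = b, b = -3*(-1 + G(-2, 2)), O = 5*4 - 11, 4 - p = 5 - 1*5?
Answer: -7056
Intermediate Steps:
p = 4 (p = 4 - (5 - 1*5) = 4 - (5 - 5) = 4 - 1*0 = 4 + 0 = 4)
G(s, h) = 5 + h + s (G(s, h) = (h + s) + 5 = 5 + h + s)
O = 9 (O = 20 - 11 = 9)
b = -12 (b = -3*(-1 + (5 + 2 - 2)) = -3*(-1 + 5) = -3*4 = -12)
M(U) = -12
M(p)*(O + 579) = -12*(9 + 579) = -12*588 = -7056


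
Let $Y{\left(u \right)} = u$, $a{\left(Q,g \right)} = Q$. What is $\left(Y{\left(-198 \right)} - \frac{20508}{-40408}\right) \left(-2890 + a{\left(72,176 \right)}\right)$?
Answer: $\frac{2811052221}{5051} \approx 5.5653 \cdot 10^{5}$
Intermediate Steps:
$\left(Y{\left(-198 \right)} - \frac{20508}{-40408}\right) \left(-2890 + a{\left(72,176 \right)}\right) = \left(-198 - \frac{20508}{-40408}\right) \left(-2890 + 72\right) = \left(-198 - - \frac{5127}{10102}\right) \left(-2818\right) = \left(-198 + \frac{5127}{10102}\right) \left(-2818\right) = \left(- \frac{1995069}{10102}\right) \left(-2818\right) = \frac{2811052221}{5051}$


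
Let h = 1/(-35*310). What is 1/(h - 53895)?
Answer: -10850/584760751 ≈ -1.8555e-5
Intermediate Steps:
h = -1/10850 (h = 1/(-10850) = -1/10850 ≈ -9.2166e-5)
1/(h - 53895) = 1/(-1/10850 - 53895) = 1/(-584760751/10850) = -10850/584760751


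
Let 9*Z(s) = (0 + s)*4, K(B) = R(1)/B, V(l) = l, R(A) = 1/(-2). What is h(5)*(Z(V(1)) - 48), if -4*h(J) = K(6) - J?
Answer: -6527/108 ≈ -60.435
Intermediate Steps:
R(A) = -1/2
K(B) = -1/(2*B)
h(J) = 1/48 + J/4 (h(J) = -(-1/2/6 - J)/4 = -(-1/2*1/6 - J)/4 = -(-1/12 - J)/4 = 1/48 + J/4)
Z(s) = 4*s/9 (Z(s) = ((0 + s)*4)/9 = (s*4)/9 = (4*s)/9 = 4*s/9)
h(5)*(Z(V(1)) - 48) = (1/48 + (1/4)*5)*((4/9)*1 - 48) = (1/48 + 5/4)*(4/9 - 48) = (61/48)*(-428/9) = -6527/108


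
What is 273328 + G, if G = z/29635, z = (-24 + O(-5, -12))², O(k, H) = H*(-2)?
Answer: 273328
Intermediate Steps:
O(k, H) = -2*H
z = 0 (z = (-24 - 2*(-12))² = (-24 + 24)² = 0² = 0)
G = 0 (G = 0/29635 = 0*(1/29635) = 0)
273328 + G = 273328 + 0 = 273328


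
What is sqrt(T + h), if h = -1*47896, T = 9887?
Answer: I*sqrt(38009) ≈ 194.96*I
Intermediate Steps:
h = -47896
sqrt(T + h) = sqrt(9887 - 47896) = sqrt(-38009) = I*sqrt(38009)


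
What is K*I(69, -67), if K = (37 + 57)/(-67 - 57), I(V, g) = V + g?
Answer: -47/31 ≈ -1.5161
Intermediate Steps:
K = -47/62 (K = 94/(-124) = 94*(-1/124) = -47/62 ≈ -0.75806)
K*I(69, -67) = -47*(69 - 67)/62 = -47/62*2 = -47/31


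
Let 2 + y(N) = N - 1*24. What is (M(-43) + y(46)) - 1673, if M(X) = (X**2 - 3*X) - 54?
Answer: 271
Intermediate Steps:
M(X) = -54 + X**2 - 3*X
y(N) = -26 + N (y(N) = -2 + (N - 1*24) = -2 + (N - 24) = -2 + (-24 + N) = -26 + N)
(M(-43) + y(46)) - 1673 = ((-54 + (-43)**2 - 3*(-43)) + (-26 + 46)) - 1673 = ((-54 + 1849 + 129) + 20) - 1673 = (1924 + 20) - 1673 = 1944 - 1673 = 271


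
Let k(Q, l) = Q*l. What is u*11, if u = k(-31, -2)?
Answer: 682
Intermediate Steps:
u = 62 (u = -31*(-2) = 62)
u*11 = 62*11 = 682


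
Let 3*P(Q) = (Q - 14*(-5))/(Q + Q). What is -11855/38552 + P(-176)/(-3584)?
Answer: -2804484527/9119244288 ≈ -0.30753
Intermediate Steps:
P(Q) = (70 + Q)/(6*Q) (P(Q) = ((Q - 14*(-5))/(Q + Q))/3 = ((Q + 70)/((2*Q)))/3 = ((70 + Q)*(1/(2*Q)))/3 = ((70 + Q)/(2*Q))/3 = (70 + Q)/(6*Q))
-11855/38552 + P(-176)/(-3584) = -11855/38552 + ((⅙)*(70 - 176)/(-176))/(-3584) = -11855*1/38552 + ((⅙)*(-1/176)*(-106))*(-1/3584) = -11855/38552 + (53/528)*(-1/3584) = -11855/38552 - 53/1892352 = -2804484527/9119244288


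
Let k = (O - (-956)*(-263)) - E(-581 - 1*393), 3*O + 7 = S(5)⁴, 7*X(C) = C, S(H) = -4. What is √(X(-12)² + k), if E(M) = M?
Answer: 3*I*√1363115/7 ≈ 500.37*I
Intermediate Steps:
X(C) = C/7
O = 83 (O = -7/3 + (⅓)*(-4)⁴ = -7/3 + (⅓)*256 = -7/3 + 256/3 = 83)
k = -250371 (k = (83 - (-956)*(-263)) - (-581 - 1*393) = (83 - 1*251428) - (-581 - 393) = (83 - 251428) - 1*(-974) = -251345 + 974 = -250371)
√(X(-12)² + k) = √(((⅐)*(-12))² - 250371) = √((-12/7)² - 250371) = √(144/49 - 250371) = √(-12268035/49) = 3*I*√1363115/7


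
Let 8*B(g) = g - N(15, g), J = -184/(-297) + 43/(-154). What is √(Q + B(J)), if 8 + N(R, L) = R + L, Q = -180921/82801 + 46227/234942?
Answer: I*√481580990258232949446/12968955028 ≈ 1.6921*I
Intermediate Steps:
Q = -12892766585/6484477514 (Q = -180921*1/82801 + 46227*(1/234942) = -180921/82801 + 15409/78314 = -12892766585/6484477514 ≈ -1.9883)
N(R, L) = -8 + L + R (N(R, L) = -8 + (R + L) = -8 + (L + R) = -8 + L + R)
J = 1415/4158 (J = -184*(-1/297) + 43*(-1/154) = 184/297 - 43/154 = 1415/4158 ≈ 0.34031)
B(g) = -7/8 (B(g) = (g - (-8 + g + 15))/8 = (g - (7 + g))/8 = (g + (-7 - g))/8 = (⅛)*(-7) = -7/8)
√(Q + B(J)) = √(-12892766585/6484477514 - 7/8) = √(-74266737639/25937910056) = I*√481580990258232949446/12968955028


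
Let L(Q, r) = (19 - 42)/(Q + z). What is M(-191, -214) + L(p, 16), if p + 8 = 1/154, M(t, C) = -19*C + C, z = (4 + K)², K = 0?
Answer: 4745974/1233 ≈ 3849.1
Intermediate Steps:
z = 16 (z = (4 + 0)² = 4² = 16)
M(t, C) = -18*C
p = -1231/154 (p = -8 + 1/154 = -1231/154 ≈ -7.9935)
L(Q, r) = -23/(16 + Q) (L(Q, r) = (19 - 42)/(Q + 16) = -23/(16 + Q))
M(-191, -214) + L(p, 16) = -18*(-214) - 23/(16 - 1231/154) = 3852 - 23/1233/154 = 3852 - 23*154/1233 = 3852 - 3542/1233 = 4745974/1233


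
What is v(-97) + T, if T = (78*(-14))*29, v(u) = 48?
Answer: -31620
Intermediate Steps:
T = -31668 (T = -1092*29 = -31668)
v(-97) + T = 48 - 31668 = -31620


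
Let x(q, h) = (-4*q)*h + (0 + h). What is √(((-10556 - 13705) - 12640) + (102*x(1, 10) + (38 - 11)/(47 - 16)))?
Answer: 2*I*√9600421/31 ≈ 199.9*I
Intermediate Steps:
x(q, h) = h - 4*h*q (x(q, h) = -4*h*q + h = h - 4*h*q)
√(((-10556 - 13705) - 12640) + (102*x(1, 10) + (38 - 11)/(47 - 16))) = √(((-10556 - 13705) - 12640) + (102*(10*(1 - 4*1)) + (38 - 11)/(47 - 16))) = √((-24261 - 12640) + (102*(10*(1 - 4)) + 27/31)) = √(-36901 + (102*(10*(-3)) + 27*(1/31))) = √(-36901 + (102*(-30) + 27/31)) = √(-36901 + (-3060 + 27/31)) = √(-36901 - 94833/31) = √(-1238764/31) = 2*I*√9600421/31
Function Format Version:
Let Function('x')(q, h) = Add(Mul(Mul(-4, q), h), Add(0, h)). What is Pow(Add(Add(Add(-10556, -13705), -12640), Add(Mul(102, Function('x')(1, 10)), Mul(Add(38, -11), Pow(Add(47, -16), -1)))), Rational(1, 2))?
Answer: Mul(Rational(2, 31), I, Pow(9600421, Rational(1, 2))) ≈ Mul(199.90, I)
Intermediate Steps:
Function('x')(q, h) = Add(h, Mul(-4, h, q)) (Function('x')(q, h) = Add(Mul(-4, h, q), h) = Add(h, Mul(-4, h, q)))
Pow(Add(Add(Add(-10556, -13705), -12640), Add(Mul(102, Function('x')(1, 10)), Mul(Add(38, -11), Pow(Add(47, -16), -1)))), Rational(1, 2)) = Pow(Add(Add(Add(-10556, -13705), -12640), Add(Mul(102, Mul(10, Add(1, Mul(-4, 1)))), Mul(Add(38, -11), Pow(Add(47, -16), -1)))), Rational(1, 2)) = Pow(Add(Add(-24261, -12640), Add(Mul(102, Mul(10, Add(1, -4))), Mul(27, Pow(31, -1)))), Rational(1, 2)) = Pow(Add(-36901, Add(Mul(102, Mul(10, -3)), Mul(27, Rational(1, 31)))), Rational(1, 2)) = Pow(Add(-36901, Add(Mul(102, -30), Rational(27, 31))), Rational(1, 2)) = Pow(Add(-36901, Add(-3060, Rational(27, 31))), Rational(1, 2)) = Pow(Add(-36901, Rational(-94833, 31)), Rational(1, 2)) = Pow(Rational(-1238764, 31), Rational(1, 2)) = Mul(Rational(2, 31), I, Pow(9600421, Rational(1, 2)))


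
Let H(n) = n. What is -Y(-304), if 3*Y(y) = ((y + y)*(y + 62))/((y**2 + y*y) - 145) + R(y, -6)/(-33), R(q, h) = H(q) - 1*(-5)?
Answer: -60076901/18284013 ≈ -3.2858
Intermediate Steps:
R(q, h) = 5 + q (R(q, h) = q - 1*(-5) = q + 5 = 5 + q)
Y(y) = -5/99 - y/99 + 2*y*(62 + y)/(3*(-145 + 2*y**2)) (Y(y) = (((y + y)*(y + 62))/((y**2 + y*y) - 145) + (5 + y)/(-33))/3 = (((2*y)*(62 + y))/((y**2 + y**2) - 145) + (5 + y)*(-1/33))/3 = ((2*y*(62 + y))/(2*y**2 - 145) + (-5/33 - y/33))/3 = ((2*y*(62 + y))/(-145 + 2*y**2) + (-5/33 - y/33))/3 = (2*y*(62 + y)/(-145 + 2*y**2) + (-5/33 - y/33))/3 = (-5/33 - y/33 + 2*y*(62 + y)/(-145 + 2*y**2))/3 = -5/99 - y/99 + 2*y*(62 + y)/(3*(-145 + 2*y**2)))
-Y(-304) = -(725 - 2*(-304)**3 + 56*(-304)**2 + 4237*(-304))/(99*(-145 + 2*(-304)**2)) = -(725 - 2*(-28094464) + 56*92416 - 1288048)/(99*(-145 + 2*92416)) = -(725 + 56188928 + 5175296 - 1288048)/(99*(-145 + 184832)) = -60076901/(99*184687) = -1*60076901/18284013 = -60076901/18284013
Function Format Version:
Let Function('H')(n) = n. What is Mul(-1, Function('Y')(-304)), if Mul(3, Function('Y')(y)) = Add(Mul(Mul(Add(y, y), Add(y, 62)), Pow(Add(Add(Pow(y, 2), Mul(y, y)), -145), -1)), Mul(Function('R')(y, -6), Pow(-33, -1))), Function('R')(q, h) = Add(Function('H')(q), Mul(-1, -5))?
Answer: Rational(-60076901, 18284013) ≈ -3.2858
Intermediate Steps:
Function('R')(q, h) = Add(5, q) (Function('R')(q, h) = Add(q, Mul(-1, -5)) = Add(q, 5) = Add(5, q))
Function('Y')(y) = Add(Rational(-5, 99), Mul(Rational(-1, 99), y), Mul(Rational(2, 3), y, Pow(Add(-145, Mul(2, Pow(y, 2))), -1), Add(62, y))) (Function('Y')(y) = Mul(Rational(1, 3), Add(Mul(Mul(Add(y, y), Add(y, 62)), Pow(Add(Add(Pow(y, 2), Mul(y, y)), -145), -1)), Mul(Add(5, y), Pow(-33, -1)))) = Mul(Rational(1, 3), Add(Mul(Mul(Mul(2, y), Add(62, y)), Pow(Add(Add(Pow(y, 2), Pow(y, 2)), -145), -1)), Mul(Add(5, y), Rational(-1, 33)))) = Mul(Rational(1, 3), Add(Mul(Mul(2, y, Add(62, y)), Pow(Add(Mul(2, Pow(y, 2)), -145), -1)), Add(Rational(-5, 33), Mul(Rational(-1, 33), y)))) = Mul(Rational(1, 3), Add(Mul(Mul(2, y, Add(62, y)), Pow(Add(-145, Mul(2, Pow(y, 2))), -1)), Add(Rational(-5, 33), Mul(Rational(-1, 33), y)))) = Mul(Rational(1, 3), Add(Mul(2, y, Pow(Add(-145, Mul(2, Pow(y, 2))), -1), Add(62, y)), Add(Rational(-5, 33), Mul(Rational(-1, 33), y)))) = Mul(Rational(1, 3), Add(Rational(-5, 33), Mul(Rational(-1, 33), y), Mul(2, y, Pow(Add(-145, Mul(2, Pow(y, 2))), -1), Add(62, y)))) = Add(Rational(-5, 99), Mul(Rational(-1, 99), y), Mul(Rational(2, 3), y, Pow(Add(-145, Mul(2, Pow(y, 2))), -1), Add(62, y))))
Mul(-1, Function('Y')(-304)) = Mul(-1, Mul(Rational(1, 99), Pow(Add(-145, Mul(2, Pow(-304, 2))), -1), Add(725, Mul(-2, Pow(-304, 3)), Mul(56, Pow(-304, 2)), Mul(4237, -304)))) = Mul(-1, Mul(Rational(1, 99), Pow(Add(-145, Mul(2, 92416)), -1), Add(725, Mul(-2, -28094464), Mul(56, 92416), -1288048))) = Mul(-1, Mul(Rational(1, 99), Pow(Add(-145, 184832), -1), Add(725, 56188928, 5175296, -1288048))) = Mul(-1, Mul(Rational(1, 99), Pow(184687, -1), 60076901)) = Mul(-1, Mul(Rational(1, 99), Rational(1, 184687), 60076901)) = Mul(-1, Rational(60076901, 18284013)) = Rational(-60076901, 18284013)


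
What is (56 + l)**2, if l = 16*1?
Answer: 5184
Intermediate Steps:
l = 16
(56 + l)**2 = (56 + 16)**2 = 72**2 = 5184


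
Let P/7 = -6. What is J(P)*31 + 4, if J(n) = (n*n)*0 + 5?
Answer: 159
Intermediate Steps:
P = -42 (P = 7*(-6) = -42)
J(n) = 5 (J(n) = n²*0 + 5 = 0 + 5 = 5)
J(P)*31 + 4 = 5*31 + 4 = 155 + 4 = 159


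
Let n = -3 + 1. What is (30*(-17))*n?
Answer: 1020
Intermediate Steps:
n = -2
(30*(-17))*n = (30*(-17))*(-2) = -510*(-2) = 1020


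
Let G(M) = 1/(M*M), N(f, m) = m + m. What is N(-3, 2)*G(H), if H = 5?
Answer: 4/25 ≈ 0.16000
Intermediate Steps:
N(f, m) = 2*m
G(M) = M⁻²
N(-3, 2)*G(H) = (2*2)/5² = 4*(1/25) = 4/25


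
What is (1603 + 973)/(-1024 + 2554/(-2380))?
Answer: -3065440/1219837 ≈ -2.5130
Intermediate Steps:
(1603 + 973)/(-1024 + 2554/(-2380)) = 2576/(-1024 + 2554*(-1/2380)) = 2576/(-1024 - 1277/1190) = 2576/(-1219837/1190) = 2576*(-1190/1219837) = -3065440/1219837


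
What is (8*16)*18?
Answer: 2304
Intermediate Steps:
(8*16)*18 = 128*18 = 2304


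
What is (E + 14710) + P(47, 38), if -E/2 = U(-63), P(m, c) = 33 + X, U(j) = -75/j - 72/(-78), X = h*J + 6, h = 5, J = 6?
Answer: 4033513/273 ≈ 14775.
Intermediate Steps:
X = 36 (X = 5*6 + 6 = 30 + 6 = 36)
U(j) = 12/13 - 75/j (U(j) = -75/j - 72*(-1/78) = -75/j + 12/13 = 12/13 - 75/j)
P(m, c) = 69 (P(m, c) = 33 + 36 = 69)
E = -1154/273 (E = -2*(12/13 - 75/(-63)) = -2*(12/13 - 75*(-1/63)) = -2*(12/13 + 25/21) = -2*577/273 = -1154/273 ≈ -4.2271)
(E + 14710) + P(47, 38) = (-1154/273 + 14710) + 69 = 4014676/273 + 69 = 4033513/273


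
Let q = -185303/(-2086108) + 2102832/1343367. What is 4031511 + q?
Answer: 1255327324115692117/311378738404 ≈ 4.0315e+6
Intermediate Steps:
q = 515073843673/311378738404 (q = -185303*(-1/2086108) + 2102832*(1/1343367) = 185303/2086108 + 233648/149263 = 515073843673/311378738404 ≈ 1.6542)
4031511 + q = 4031511 + 515073843673/311378738404 = 1255327324115692117/311378738404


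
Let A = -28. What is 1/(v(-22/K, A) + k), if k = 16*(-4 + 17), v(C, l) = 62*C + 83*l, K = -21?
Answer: -21/43072 ≈ -0.00048756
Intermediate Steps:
k = 208 (k = 16*13 = 208)
1/(v(-22/K, A) + k) = 1/((62*(-22/(-21)) + 83*(-28)) + 208) = 1/((62*(-22*(-1/21)) - 2324) + 208) = 1/((62*(22/21) - 2324) + 208) = 1/((1364/21 - 2324) + 208) = 1/(-47440/21 + 208) = 1/(-43072/21) = -21/43072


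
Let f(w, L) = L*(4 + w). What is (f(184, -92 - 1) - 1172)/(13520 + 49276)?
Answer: -4664/15699 ≈ -0.29709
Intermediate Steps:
(f(184, -92 - 1) - 1172)/(13520 + 49276) = ((-92 - 1)*(4 + 184) - 1172)/(13520 + 49276) = (-93*188 - 1172)/62796 = (-17484 - 1172)*(1/62796) = -18656*1/62796 = -4664/15699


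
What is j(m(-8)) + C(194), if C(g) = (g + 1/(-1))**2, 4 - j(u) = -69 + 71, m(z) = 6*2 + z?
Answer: 37251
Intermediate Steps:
m(z) = 12 + z
j(u) = 2 (j(u) = 4 - (-69 + 71) = 4 - 1*2 = 4 - 2 = 2)
C(g) = (-1 + g)**2 (C(g) = (g - 1)**2 = (-1 + g)**2)
j(m(-8)) + C(194) = 2 + (-1 + 194)**2 = 2 + 193**2 = 2 + 37249 = 37251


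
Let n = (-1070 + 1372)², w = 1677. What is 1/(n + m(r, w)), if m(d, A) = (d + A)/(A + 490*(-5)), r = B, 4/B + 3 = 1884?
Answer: 1454013/132608647211 ≈ 1.0965e-5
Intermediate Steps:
B = 4/1881 (B = 4/(-3 + 1884) = 4/1881 ≈ 0.0021265)
r = 4/1881 ≈ 0.0021265
m(d, A) = (A + d)/(-2450 + A) (m(d, A) = (A + d)/(A - 2450) = (A + d)/(-2450 + A))
n = 91204 (n = 302² = 91204)
1/(n + m(r, w)) = 1/(91204 + (1677 + 4/1881)/(-2450 + 1677)) = 1/(91204 + (3154441/1881)/(-773)) = 1/(91204 - 1/773*3154441/1881) = 1/(91204 - 3154441/1454013) = 1/(132608647211/1454013) = 1454013/132608647211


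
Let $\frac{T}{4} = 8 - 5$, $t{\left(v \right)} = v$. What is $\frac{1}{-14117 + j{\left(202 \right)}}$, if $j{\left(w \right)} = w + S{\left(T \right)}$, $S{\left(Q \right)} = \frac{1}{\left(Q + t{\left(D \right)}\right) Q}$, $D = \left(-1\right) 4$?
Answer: $- \frac{96}{1335839} \approx -7.1865 \cdot 10^{-5}$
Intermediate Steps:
$D = -4$
$T = 12$ ($T = 4 \left(8 - 5\right) = 4 \cdot 3 = 12$)
$S{\left(Q \right)} = \frac{1}{Q \left(-4 + Q\right)}$ ($S{\left(Q \right)} = \frac{1}{\left(Q - 4\right) Q} = \frac{1}{\left(-4 + Q\right) Q} = \frac{1}{Q \left(-4 + Q\right)}$)
$j{\left(w \right)} = \frac{1}{96} + w$ ($j{\left(w \right)} = w + \frac{1}{12 \left(-4 + 12\right)} = w + \frac{1}{12 \cdot 8} = w + \frac{1}{12} \cdot \frac{1}{8} = w + \frac{1}{96} = \frac{1}{96} + w$)
$\frac{1}{-14117 + j{\left(202 \right)}} = \frac{1}{-14117 + \left(\frac{1}{96} + 202\right)} = \frac{1}{-14117 + \frac{19393}{96}} = \frac{1}{- \frac{1335839}{96}} = - \frac{96}{1335839}$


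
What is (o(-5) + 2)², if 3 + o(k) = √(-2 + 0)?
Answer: (-1 + I*√2)² ≈ -1.0 - 2.8284*I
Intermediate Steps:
o(k) = -3 + I*√2 (o(k) = -3 + √(-2 + 0) = -3 + √(-2) = -3 + I*√2)
(o(-5) + 2)² = ((-3 + I*√2) + 2)² = (-1 + I*√2)²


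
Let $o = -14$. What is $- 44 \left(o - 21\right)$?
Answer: $1540$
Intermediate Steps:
$- 44 \left(o - 21\right) = - 44 \left(-14 - 21\right) = \left(-44\right) \left(-35\right) = 1540$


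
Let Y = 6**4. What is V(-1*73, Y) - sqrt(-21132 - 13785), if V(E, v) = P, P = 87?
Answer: 87 - I*sqrt(34917) ≈ 87.0 - 186.86*I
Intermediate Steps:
Y = 1296
V(E, v) = 87
V(-1*73, Y) - sqrt(-21132 - 13785) = 87 - sqrt(-21132 - 13785) = 87 - sqrt(-34917) = 87 - I*sqrt(34917)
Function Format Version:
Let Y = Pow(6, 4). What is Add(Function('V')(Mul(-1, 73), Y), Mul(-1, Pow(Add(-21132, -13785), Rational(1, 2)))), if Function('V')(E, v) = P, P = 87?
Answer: Add(87, Mul(-1, I, Pow(34917, Rational(1, 2)))) ≈ Add(87.000, Mul(-186.86, I))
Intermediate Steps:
Y = 1296
Function('V')(E, v) = 87
Add(Function('V')(Mul(-1, 73), Y), Mul(-1, Pow(Add(-21132, -13785), Rational(1, 2)))) = Add(87, Mul(-1, Pow(Add(-21132, -13785), Rational(1, 2)))) = Add(87, Mul(-1, Pow(-34917, Rational(1, 2)))) = Add(87, Mul(-1, Mul(I, Pow(34917, Rational(1, 2))))) = Add(87, Mul(-1, I, Pow(34917, Rational(1, 2))))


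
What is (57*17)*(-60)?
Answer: -58140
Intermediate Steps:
(57*17)*(-60) = 969*(-60) = -58140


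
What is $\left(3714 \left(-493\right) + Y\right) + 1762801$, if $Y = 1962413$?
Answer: $1894212$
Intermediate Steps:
$\left(3714 \left(-493\right) + Y\right) + 1762801 = \left(3714 \left(-493\right) + 1962413\right) + 1762801 = \left(-1831002 + 1962413\right) + 1762801 = 131411 + 1762801 = 1894212$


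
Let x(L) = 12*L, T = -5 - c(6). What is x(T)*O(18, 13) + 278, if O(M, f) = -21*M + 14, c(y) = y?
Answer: 48326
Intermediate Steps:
T = -11 (T = -5 - 1*6 = -5 - 6 = -11)
O(M, f) = 14 - 21*M
x(T)*O(18, 13) + 278 = (12*(-11))*(14 - 21*18) + 278 = -132*(14 - 378) + 278 = -132*(-364) + 278 = 48048 + 278 = 48326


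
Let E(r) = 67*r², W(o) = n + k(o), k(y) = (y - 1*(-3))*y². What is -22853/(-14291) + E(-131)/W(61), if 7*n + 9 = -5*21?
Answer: 153114770701/23821582154 ≈ 6.4276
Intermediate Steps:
n = -114/7 (n = -9/7 + (-5*21)/7 = -9/7 + (⅐)*(-105) = -9/7 - 15 = -114/7 ≈ -16.286)
k(y) = y²*(3 + y) (k(y) = (y + 3)*y² = (3 + y)*y² = y²*(3 + y))
W(o) = -114/7 + o²*(3 + o)
-22853/(-14291) + E(-131)/W(61) = -22853/(-14291) + (67*(-131)²)/(-114/7 + 61²*(3 + 61)) = -22853*(-1/14291) + (67*17161)/(-114/7 + 3721*64) = 22853/14291 + 1149787/(-114/7 + 238144) = 22853/14291 + 1149787/(1666894/7) = 22853/14291 + 1149787*(7/1666894) = 22853/14291 + 8048509/1666894 = 153114770701/23821582154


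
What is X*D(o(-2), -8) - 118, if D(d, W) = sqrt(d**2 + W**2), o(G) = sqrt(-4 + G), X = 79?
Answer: -118 + 79*sqrt(58) ≈ 483.65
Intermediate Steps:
D(d, W) = sqrt(W**2 + d**2)
X*D(o(-2), -8) - 118 = 79*sqrt((-8)**2 + (sqrt(-4 - 2))**2) - 118 = 79*sqrt(64 + (sqrt(-6))**2) - 118 = 79*sqrt(64 + (I*sqrt(6))**2) - 118 = 79*sqrt(64 - 6) - 118 = 79*sqrt(58) - 118 = -118 + 79*sqrt(58)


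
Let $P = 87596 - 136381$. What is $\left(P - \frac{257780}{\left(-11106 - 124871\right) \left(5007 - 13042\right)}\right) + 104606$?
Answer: $\frac{12197727940463}{218515039} \approx 55821.0$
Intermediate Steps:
$P = -48785$
$\left(P - \frac{257780}{\left(-11106 - 124871\right) \left(5007 - 13042\right)}\right) + 104606 = \left(-48785 - \frac{257780}{\left(-11106 - 124871\right) \left(5007 - 13042\right)}\right) + 104606 = \left(-48785 - \frac{257780}{\left(-135977\right) \left(-8035\right)}\right) + 104606 = \left(-48785 - \frac{257780}{1092575195}\right) + 104606 = \left(-48785 - \frac{51556}{218515039}\right) + 104606 = - \frac{10660256229171}{218515039} + 104606 = \frac{12197727940463}{218515039}$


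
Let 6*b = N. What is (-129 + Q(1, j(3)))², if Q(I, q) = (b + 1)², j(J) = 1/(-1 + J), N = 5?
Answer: 20457529/1296 ≈ 15785.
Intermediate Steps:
b = ⅚ (b = (⅙)*5 = ⅚ ≈ 0.83333)
Q(I, q) = 121/36 (Q(I, q) = (⅚ + 1)² = (11/6)² = 121/36)
(-129 + Q(1, j(3)))² = (-129 + 121/36)² = (-4523/36)² = 20457529/1296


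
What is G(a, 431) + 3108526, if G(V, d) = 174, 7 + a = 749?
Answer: 3108700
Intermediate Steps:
a = 742 (a = -7 + 749 = 742)
G(a, 431) + 3108526 = 174 + 3108526 = 3108700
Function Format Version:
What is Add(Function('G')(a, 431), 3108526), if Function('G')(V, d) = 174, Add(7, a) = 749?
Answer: 3108700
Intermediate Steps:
a = 742 (a = Add(-7, 749) = 742)
Add(Function('G')(a, 431), 3108526) = Add(174, 3108526) = 3108700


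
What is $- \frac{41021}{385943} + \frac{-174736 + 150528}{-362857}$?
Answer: $- \frac{5541848853}{140042119151} \approx -0.039573$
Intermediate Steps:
$- \frac{41021}{385943} + \frac{-174736 + 150528}{-362857} = \left(-41021\right) \frac{1}{385943} - - \frac{24208}{362857} = - \frac{41021}{385943} + \frac{24208}{362857} = - \frac{5541848853}{140042119151}$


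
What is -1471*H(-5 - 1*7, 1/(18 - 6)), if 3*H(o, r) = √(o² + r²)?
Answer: -1471*√20737/36 ≈ -5884.1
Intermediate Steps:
H(o, r) = √(o² + r²)/3
-1471*H(-5 - 1*7, 1/(18 - 6)) = -1471*√((-5 - 1*7)² + (1/(18 - 6))²)/3 = -1471*√((-5 - 7)² + (1/12)²)/3 = -1471*√((-12)² + (1/12)²)/3 = -1471*√(144 + 1/144)/3 = -1471*√(20737/144)/3 = -1471*√20737/12/3 = -1471*√20737/36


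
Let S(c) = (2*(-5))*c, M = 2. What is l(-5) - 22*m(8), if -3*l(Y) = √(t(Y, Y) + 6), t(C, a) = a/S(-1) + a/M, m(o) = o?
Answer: -176 - √3/3 ≈ -176.58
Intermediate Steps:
S(c) = -10*c
t(C, a) = 3*a/5 (t(C, a) = a/((-10*(-1))) + a/2 = a/10 + a*(½) = a*(⅒) + a/2 = a/10 + a/2 = 3*a/5)
l(Y) = -√(6 + 3*Y/5)/3 (l(Y) = -√(3*Y/5 + 6)/3 = -√(6 + 3*Y/5)/3)
l(-5) - 22*m(8) = -√(150 + 15*(-5))/15 - 22*8 = -√(150 - 75)/15 - 176 = -√3/3 - 176 = -176 - √3/3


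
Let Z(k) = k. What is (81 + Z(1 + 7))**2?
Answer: 7921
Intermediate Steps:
(81 + Z(1 + 7))**2 = (81 + (1 + 7))**2 = (81 + 8)**2 = 89**2 = 7921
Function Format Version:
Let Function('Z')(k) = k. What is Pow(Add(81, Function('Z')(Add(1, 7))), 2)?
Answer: 7921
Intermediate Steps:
Pow(Add(81, Function('Z')(Add(1, 7))), 2) = Pow(Add(81, Add(1, 7)), 2) = Pow(Add(81, 8), 2) = Pow(89, 2) = 7921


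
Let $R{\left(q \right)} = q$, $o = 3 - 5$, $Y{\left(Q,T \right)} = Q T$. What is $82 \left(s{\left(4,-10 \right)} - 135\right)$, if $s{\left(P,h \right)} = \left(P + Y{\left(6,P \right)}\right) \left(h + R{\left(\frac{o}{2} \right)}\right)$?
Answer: $-36326$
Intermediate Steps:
$o = -2$ ($o = 3 - 5 = -2$)
$s{\left(P,h \right)} = 7 P \left(-1 + h\right)$ ($s{\left(P,h \right)} = \left(P + 6 P\right) \left(h - \frac{2}{2}\right) = 7 P \left(h - 1\right) = 7 P \left(-1 + h\right)$)
$82 \left(s{\left(4,-10 \right)} - 135\right) = 82 \left(7 \cdot 4 \left(-1 - 10\right) - 135\right) = 82 \left(7 \cdot 4 \left(-11\right) - 135\right) = 82 \left(-308 - 135\right) = 82 \left(-443\right) = -36326$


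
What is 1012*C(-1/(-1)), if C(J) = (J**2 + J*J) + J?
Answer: 3036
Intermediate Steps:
C(J) = J + 2*J**2 (C(J) = (J**2 + J**2) + J = 2*J**2 + J = J + 2*J**2)
1012*C(-1/(-1)) = 1012*((-1/(-1))*(1 + 2*(-1/(-1)))) = 1012*((-1*(-1))*(1 + 2*(-1*(-1)))) = 1012*(1*(1 + 2*1)) = 1012*(1*(1 + 2)) = 1012*(1*3) = 1012*3 = 3036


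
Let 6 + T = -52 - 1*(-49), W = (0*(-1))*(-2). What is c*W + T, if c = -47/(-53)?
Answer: -9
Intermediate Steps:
c = 47/53 (c = -47*(-1/53) = 47/53 ≈ 0.88679)
W = 0 (W = 0*(-2) = 0)
T = -9 (T = -6 + (-52 - 1*(-49)) = -6 + (-52 + 49) = -6 - 3 = -9)
c*W + T = (47/53)*0 - 9 = 0 - 9 = -9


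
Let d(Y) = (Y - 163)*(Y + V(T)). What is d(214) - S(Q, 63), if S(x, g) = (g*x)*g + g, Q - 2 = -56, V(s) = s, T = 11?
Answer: 225738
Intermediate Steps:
Q = -54 (Q = 2 - 56 = -54)
S(x, g) = g + x*g**2 (S(x, g) = x*g**2 + g = g + x*g**2)
d(Y) = (-163 + Y)*(11 + Y) (d(Y) = (Y - 163)*(Y + 11) = (-163 + Y)*(11 + Y))
d(214) - S(Q, 63) = (-1793 + 214**2 - 152*214) - 63*(1 + 63*(-54)) = (-1793 + 45796 - 32528) - 63*(1 - 3402) = 11475 - 63*(-3401) = 11475 - 1*(-214263) = 11475 + 214263 = 225738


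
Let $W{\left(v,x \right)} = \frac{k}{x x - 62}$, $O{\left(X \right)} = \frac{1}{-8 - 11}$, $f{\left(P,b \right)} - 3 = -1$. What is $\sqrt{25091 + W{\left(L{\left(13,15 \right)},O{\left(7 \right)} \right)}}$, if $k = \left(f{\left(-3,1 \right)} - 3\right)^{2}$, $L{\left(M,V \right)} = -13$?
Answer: $\frac{\sqrt{12568303679110}}{22381} \approx 158.4$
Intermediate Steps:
$f{\left(P,b \right)} = 2$ ($f{\left(P,b \right)} = 3 - 1 = 2$)
$k = 1$ ($k = \left(2 - 3\right)^{2} = \left(-1\right)^{2} = 1$)
$O{\left(X \right)} = - \frac{1}{19}$ ($O{\left(X \right)} = \frac{1}{-19} = - \frac{1}{19}$)
$W{\left(v,x \right)} = \frac{1}{-62 + x^{2}}$ ($W{\left(v,x \right)} = 1 \frac{1}{x x - 62} = 1 \frac{1}{x^{2} - 62} = 1 \frac{1}{-62 + x^{2}} = \frac{1}{-62 + x^{2}}$)
$\sqrt{25091 + W{\left(L{\left(13,15 \right)},O{\left(7 \right)} \right)}} = \sqrt{25091 + \frac{1}{-62 + \left(- \frac{1}{19}\right)^{2}}} = \sqrt{25091 + \frac{1}{-62 + \frac{1}{361}}} = \sqrt{25091 + \frac{1}{- \frac{22381}{361}}} = \sqrt{25091 - \frac{361}{22381}} = \sqrt{\frac{561561310}{22381}} = \frac{\sqrt{12568303679110}}{22381}$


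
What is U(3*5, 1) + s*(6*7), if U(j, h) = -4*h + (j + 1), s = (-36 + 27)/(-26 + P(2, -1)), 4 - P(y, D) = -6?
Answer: 285/8 ≈ 35.625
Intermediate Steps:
P(y, D) = 10 (P(y, D) = 4 - 1*(-6) = 4 + 6 = 10)
s = 9/16 (s = (-36 + 27)/(-26 + 10) = -9/(-16) = -9*(-1/16) = 9/16 ≈ 0.56250)
U(j, h) = 1 + j - 4*h (U(j, h) = -4*h + (1 + j) = 1 + j - 4*h)
U(3*5, 1) + s*(6*7) = (1 + 3*5 - 4*1) + 9*(6*7)/16 = (1 + 15 - 4) + (9/16)*42 = 12 + 189/8 = 285/8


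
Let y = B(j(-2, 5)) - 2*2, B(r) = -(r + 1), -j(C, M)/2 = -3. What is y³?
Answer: -1331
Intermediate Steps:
j(C, M) = 6 (j(C, M) = -2*(-3) = 6)
B(r) = -1 - r (B(r) = -(1 + r) = -1 - r)
y = -11 (y = (-1 - 1*6) - 2*2 = (-1 - 6) - 4 = -7 - 4 = -11)
y³ = (-11)³ = -1331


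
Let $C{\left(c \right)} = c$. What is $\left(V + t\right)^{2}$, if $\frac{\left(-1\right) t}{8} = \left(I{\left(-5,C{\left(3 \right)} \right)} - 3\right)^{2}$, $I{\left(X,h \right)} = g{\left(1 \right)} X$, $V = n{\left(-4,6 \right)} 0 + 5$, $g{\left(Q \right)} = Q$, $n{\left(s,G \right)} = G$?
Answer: $257049$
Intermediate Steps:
$V = 5$ ($V = 6 \cdot 0 + 5 = 0 + 5 = 5$)
$I{\left(X,h \right)} = X$ ($I{\left(X,h \right)} = 1 X = X$)
$t = -512$ ($t = - 8 \left(-5 - 3\right)^{2} = - 8 \left(-8\right)^{2} = \left(-8\right) 64 = -512$)
$\left(V + t\right)^{2} = \left(5 - 512\right)^{2} = \left(-507\right)^{2} = 257049$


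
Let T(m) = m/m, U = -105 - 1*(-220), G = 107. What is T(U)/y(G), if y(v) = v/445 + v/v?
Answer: 445/552 ≈ 0.80616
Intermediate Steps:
y(v) = 1 + v/445 (y(v) = v*(1/445) + 1 = v/445 + 1 = 1 + v/445)
U = 115 (U = -105 + 220 = 115)
T(m) = 1
T(U)/y(G) = 1/(1 + (1/445)*107) = 1/(1 + 107/445) = 1/(552/445) = 1*(445/552) = 445/552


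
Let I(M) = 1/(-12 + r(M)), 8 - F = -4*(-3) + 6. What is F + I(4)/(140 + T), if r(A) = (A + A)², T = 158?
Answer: -154959/15496 ≈ -9.9999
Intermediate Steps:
r(A) = 4*A² (r(A) = (2*A)² = 4*A²)
F = -10 (F = 8 - (-4*(-3) + 6) = 8 - (12 + 6) = 8 - 1*18 = 8 - 18 = -10)
I(M) = 1/(-12 + 4*M²)
F + I(4)/(140 + T) = -10 + (1/(4*(-3 + 4²)))/(140 + 158) = -10 + (1/(4*(-3 + 16)))/298 = -10 + ((¼)/13)/298 = -10 + ((¼)*(1/13))/298 = -10 + (1/298)*(1/52) = -10 + 1/15496 = -154959/15496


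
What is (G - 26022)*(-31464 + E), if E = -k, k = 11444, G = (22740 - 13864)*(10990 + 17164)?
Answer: -10721373988856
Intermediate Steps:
G = 249894904 (G = 8876*28154 = 249894904)
E = -11444 (E = -1*11444 = -11444)
(G - 26022)*(-31464 + E) = (249894904 - 26022)*(-31464 - 11444) = 249868882*(-42908) = -10721373988856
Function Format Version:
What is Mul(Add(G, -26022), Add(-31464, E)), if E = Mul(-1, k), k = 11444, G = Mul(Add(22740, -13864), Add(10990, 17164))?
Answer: -10721373988856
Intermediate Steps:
G = 249894904 (G = Mul(8876, 28154) = 249894904)
E = -11444 (E = Mul(-1, 11444) = -11444)
Mul(Add(G, -26022), Add(-31464, E)) = Mul(Add(249894904, -26022), Add(-31464, -11444)) = Mul(249868882, -42908) = -10721373988856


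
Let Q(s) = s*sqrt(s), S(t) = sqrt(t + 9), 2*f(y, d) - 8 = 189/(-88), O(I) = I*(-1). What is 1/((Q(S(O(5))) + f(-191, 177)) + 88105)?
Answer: 2729231120/240466893682217 - 61952*sqrt(2)/240466893682217 ≈ 1.1349e-5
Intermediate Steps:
O(I) = -I
f(y, d) = 515/176 (f(y, d) = 4 + (189/(-88))/2 = 4 + (189*(-1/88))/2 = 4 + (1/2)*(-189/88) = 4 - 189/176 = 515/176)
S(t) = sqrt(9 + t)
Q(s) = s**(3/2)
1/((Q(S(O(5))) + f(-191, 177)) + 88105) = 1/(((sqrt(9 - 1*5))**(3/2) + 515/176) + 88105) = 1/(((sqrt(9 - 5))**(3/2) + 515/176) + 88105) = 1/(((sqrt(4))**(3/2) + 515/176) + 88105) = 1/((2**(3/2) + 515/176) + 88105) = 1/((2*sqrt(2) + 515/176) + 88105) = 1/((515/176 + 2*sqrt(2)) + 88105) = 1/(15506995/176 + 2*sqrt(2))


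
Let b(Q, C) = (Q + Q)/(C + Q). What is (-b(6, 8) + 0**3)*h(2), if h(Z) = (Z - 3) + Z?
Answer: -6/7 ≈ -0.85714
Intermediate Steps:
b(Q, C) = 2*Q/(C + Q) (b(Q, C) = (2*Q)/(C + Q) = 2*Q/(C + Q))
h(Z) = -3 + 2*Z (h(Z) = (-3 + Z) + Z = -3 + 2*Z)
(-b(6, 8) + 0**3)*h(2) = (-2*6/(8 + 6) + 0**3)*(-3 + 2*2) = (-2*6/14 + 0)*(-3 + 4) = (-2*6/14 + 0)*1 = (-1*6/7 + 0)*1 = (-6/7 + 0)*1 = -6/7*1 = -6/7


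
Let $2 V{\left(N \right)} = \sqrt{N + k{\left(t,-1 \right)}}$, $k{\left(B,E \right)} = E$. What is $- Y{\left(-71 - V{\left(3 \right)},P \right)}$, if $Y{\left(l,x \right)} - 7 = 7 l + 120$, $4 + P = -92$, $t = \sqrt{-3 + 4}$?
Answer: $370 + \frac{7 \sqrt{2}}{2} \approx 374.95$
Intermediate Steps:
$t = 1$ ($t = \sqrt{1} = 1$)
$P = -96$ ($P = -4 - 92 = -96$)
$V{\left(N \right)} = \frac{\sqrt{-1 + N}}{2}$ ($V{\left(N \right)} = \frac{\sqrt{N - 1}}{2} = \frac{\sqrt{-1 + N}}{2}$)
$Y{\left(l,x \right)} = 127 + 7 l$ ($Y{\left(l,x \right)} = 7 + \left(7 l + 120\right) = 7 + \left(120 + 7 l\right) = 127 + 7 l$)
$- Y{\left(-71 - V{\left(3 \right)},P \right)} = - (127 + 7 \left(-71 - \frac{\sqrt{-1 + 3}}{2}\right)) = - (127 + 7 \left(-71 - \frac{\sqrt{2}}{2}\right)) = - (127 - \left(497 + \frac{7 \sqrt{2}}{2}\right)) = - (-370 - \frac{7 \sqrt{2}}{2}) = 370 + \frac{7 \sqrt{2}}{2}$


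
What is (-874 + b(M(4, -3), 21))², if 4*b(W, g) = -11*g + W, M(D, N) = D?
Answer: 13860729/16 ≈ 8.6630e+5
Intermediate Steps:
b(W, g) = -11*g/4 + W/4 (b(W, g) = (-11*g + W)/4 = (W - 11*g)/4 = -11*g/4 + W/4)
(-874 + b(M(4, -3), 21))² = (-874 + (-11/4*21 + (¼)*4))² = (-874 + (-231/4 + 1))² = (-874 - 227/4)² = (-3723/4)² = 13860729/16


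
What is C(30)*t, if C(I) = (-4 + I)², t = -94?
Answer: -63544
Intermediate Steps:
C(30)*t = (-4 + 30)²*(-94) = 26²*(-94) = 676*(-94) = -63544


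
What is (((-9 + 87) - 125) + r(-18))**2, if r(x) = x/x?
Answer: 2116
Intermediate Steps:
r(x) = 1
(((-9 + 87) - 125) + r(-18))**2 = (((-9 + 87) - 125) + 1)**2 = ((78 - 125) + 1)**2 = (-47 + 1)**2 = (-46)**2 = 2116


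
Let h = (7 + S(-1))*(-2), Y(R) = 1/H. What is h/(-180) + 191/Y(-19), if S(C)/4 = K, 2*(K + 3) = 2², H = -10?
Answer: -57299/30 ≈ -1910.0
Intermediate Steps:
K = -1 (K = -3 + (½)*2² = -3 + (½)*4 = -3 + 2 = -1)
Y(R) = -⅒ (Y(R) = 1/(-10) = -⅒)
S(C) = -4 (S(C) = 4*(-1) = -4)
h = -6 (h = (7 - 4)*(-2) = 3*(-2) = -6)
h/(-180) + 191/Y(-19) = -6/(-180) + 191/(-⅒) = -6*(-1/180) + 191*(-10) = 1/30 - 1910 = -57299/30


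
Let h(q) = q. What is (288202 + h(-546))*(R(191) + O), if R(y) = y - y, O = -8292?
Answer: -2385243552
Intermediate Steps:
R(y) = 0
(288202 + h(-546))*(R(191) + O) = (288202 - 546)*(0 - 8292) = 287656*(-8292) = -2385243552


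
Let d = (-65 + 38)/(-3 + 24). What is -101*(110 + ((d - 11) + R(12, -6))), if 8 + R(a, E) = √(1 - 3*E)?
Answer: -63428/7 - 101*√19 ≈ -9501.4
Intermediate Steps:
R(a, E) = -8 + √(1 - 3*E)
d = -9/7 (d = -27/21 = -27*1/21 = -9/7 ≈ -1.2857)
-101*(110 + ((d - 11) + R(12, -6))) = -101*(110 + ((-9/7 - 11) + (-8 + √(1 - 3*(-6))))) = -101*(110 + (-86/7 + (-8 + √(1 + 18)))) = -101*(110 + (-86/7 + (-8 + √19))) = -101*(110 + (-142/7 + √19)) = -101*(628/7 + √19) = -63428/7 - 101*√19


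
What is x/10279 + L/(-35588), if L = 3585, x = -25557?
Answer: -946372731/365809052 ≈ -2.5871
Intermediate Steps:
x/10279 + L/(-35588) = -25557/10279 + 3585/(-35588) = -25557*1/10279 + 3585*(-1/35588) = -25557/10279 - 3585/35588 = -946372731/365809052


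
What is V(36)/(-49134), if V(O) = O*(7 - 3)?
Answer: -24/8189 ≈ -0.0029308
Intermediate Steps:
V(O) = 4*O (V(O) = O*4 = 4*O)
V(36)/(-49134) = (4*36)/(-49134) = 144*(-1/49134) = -24/8189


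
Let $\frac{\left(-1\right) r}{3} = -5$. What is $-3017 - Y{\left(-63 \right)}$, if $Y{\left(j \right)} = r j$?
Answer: $-2072$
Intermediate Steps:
$r = 15$ ($r = \left(-3\right) \left(-5\right) = 15$)
$Y{\left(j \right)} = 15 j$
$-3017 - Y{\left(-63 \right)} = -3017 - 15 \left(-63\right) = -3017 - -945 = -3017 + 945 = -2072$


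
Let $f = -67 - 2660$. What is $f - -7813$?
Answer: $5086$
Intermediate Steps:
$f = -2727$ ($f = -67 - 2660 = -2727$)
$f - -7813 = -2727 - -7813 = -2727 + 7813 = 5086$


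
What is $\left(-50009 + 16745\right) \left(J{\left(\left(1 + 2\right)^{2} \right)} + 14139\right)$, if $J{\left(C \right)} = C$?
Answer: $-470619072$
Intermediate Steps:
$\left(-50009 + 16745\right) \left(J{\left(\left(1 + 2\right)^{2} \right)} + 14139\right) = \left(-50009 + 16745\right) \left(\left(1 + 2\right)^{2} + 14139\right) = - 33264 \left(3^{2} + 14139\right) = - 33264 \left(9 + 14139\right) = \left(-33264\right) 14148 = -470619072$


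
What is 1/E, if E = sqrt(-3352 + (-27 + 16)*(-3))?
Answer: -I*sqrt(3319)/3319 ≈ -0.017358*I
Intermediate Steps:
E = I*sqrt(3319) (E = sqrt(-3352 - 11*(-3)) = sqrt(-3352 + 33) = sqrt(-3319) = I*sqrt(3319) ≈ 57.611*I)
1/E = 1/(I*sqrt(3319)) = -I*sqrt(3319)/3319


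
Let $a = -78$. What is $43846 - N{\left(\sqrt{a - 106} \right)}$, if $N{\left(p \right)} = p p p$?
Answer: $43846 + 368 i \sqrt{46} \approx 43846.0 + 2495.9 i$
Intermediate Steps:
$N{\left(p \right)} = p^{3}$ ($N{\left(p \right)} = p^{2} p = p^{3}$)
$43846 - N{\left(\sqrt{a - 106} \right)} = 43846 - \left(\sqrt{-78 - 106}\right)^{3} = 43846 - \left(\sqrt{-184}\right)^{3} = 43846 - \left(2 i \sqrt{46}\right)^{3} = 43846 - - 368 i \sqrt{46} = 43846 + 368 i \sqrt{46}$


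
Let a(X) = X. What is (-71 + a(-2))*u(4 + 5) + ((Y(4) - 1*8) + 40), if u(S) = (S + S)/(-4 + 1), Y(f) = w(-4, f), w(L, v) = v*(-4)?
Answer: 454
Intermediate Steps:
w(L, v) = -4*v
Y(f) = -4*f
u(S) = -2*S/3 (u(S) = (2*S)/(-3) = (2*S)*(-⅓) = -2*S/3)
(-71 + a(-2))*u(4 + 5) + ((Y(4) - 1*8) + 40) = (-71 - 2)*(-2*(4 + 5)/3) + ((-4*4 - 1*8) + 40) = -(-146)*9/3 + ((-16 - 8) + 40) = -73*(-6) + (-24 + 40) = 438 + 16 = 454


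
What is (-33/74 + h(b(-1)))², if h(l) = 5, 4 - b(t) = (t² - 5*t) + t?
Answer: 113569/5476 ≈ 20.739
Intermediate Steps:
b(t) = 4 - t² + 4*t (b(t) = 4 - ((t² - 5*t) + t) = 4 - (t² - 4*t) = 4 + (-t² + 4*t) = 4 - t² + 4*t)
(-33/74 + h(b(-1)))² = (-33/74 + 5)² = (337/74)² = 113569/5476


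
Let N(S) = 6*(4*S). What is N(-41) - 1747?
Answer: -2731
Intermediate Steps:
N(S) = 24*S
N(-41) - 1747 = 24*(-41) - 1747 = -984 - 1747 = -2731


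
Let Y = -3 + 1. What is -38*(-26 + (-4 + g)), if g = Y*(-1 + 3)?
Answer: 1292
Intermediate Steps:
Y = -2
g = -4 (g = -2*(-1 + 3) = -2*2 = -4)
-38*(-26 + (-4 + g)) = -38*(-26 + (-4 - 4)) = -38*(-26 - 8) = -38*(-34) = 1292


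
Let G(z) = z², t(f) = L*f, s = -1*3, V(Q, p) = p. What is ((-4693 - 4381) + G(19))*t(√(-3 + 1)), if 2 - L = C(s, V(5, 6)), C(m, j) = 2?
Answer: 0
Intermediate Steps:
s = -3
L = 0 (L = 2 - 1*2 = 2 - 2 = 0)
t(f) = 0 (t(f) = 0*f = 0)
((-4693 - 4381) + G(19))*t(√(-3 + 1)) = ((-4693 - 4381) + 19²)*0 = (-9074 + 361)*0 = -8713*0 = 0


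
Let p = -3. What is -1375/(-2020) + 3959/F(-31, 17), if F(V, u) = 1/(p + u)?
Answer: 22392379/404 ≈ 55427.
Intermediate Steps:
F(V, u) = 1/(-3 + u)
-1375/(-2020) + 3959/F(-31, 17) = -1375/(-2020) + 3959/(1/(-3 + 17)) = -1375*(-1/2020) + 3959/(1/14) = 275/404 + 3959/(1/14) = 275/404 + 3959*14 = 275/404 + 55426 = 22392379/404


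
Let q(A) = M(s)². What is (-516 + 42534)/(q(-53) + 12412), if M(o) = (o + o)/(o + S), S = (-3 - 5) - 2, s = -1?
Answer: 2542089/750928 ≈ 3.3853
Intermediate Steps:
S = -10 (S = -8 - 2 = -10)
M(o) = 2*o/(-10 + o) (M(o) = (o + o)/(o - 10) = (2*o)/(-10 + o) = 2*o/(-10 + o))
q(A) = 4/121 (q(A) = (2*(-1)/(-10 - 1))² = (2*(-1)/(-11))² = (2*(-1)*(-1/11))² = (2/11)² = 4/121)
(-516 + 42534)/(q(-53) + 12412) = (-516 + 42534)/(4/121 + 12412) = 42018/(1501856/121) = 42018*(121/1501856) = 2542089/750928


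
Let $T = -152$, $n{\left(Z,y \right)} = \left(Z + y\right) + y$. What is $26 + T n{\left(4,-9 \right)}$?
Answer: $2154$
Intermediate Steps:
$n{\left(Z,y \right)} = Z + 2 y$
$26 + T n{\left(4,-9 \right)} = 26 - 152 \left(4 + 2 \left(-9\right)\right) = 26 - 152 \left(4 - 18\right) = 26 - -2128 = 26 + 2128 = 2154$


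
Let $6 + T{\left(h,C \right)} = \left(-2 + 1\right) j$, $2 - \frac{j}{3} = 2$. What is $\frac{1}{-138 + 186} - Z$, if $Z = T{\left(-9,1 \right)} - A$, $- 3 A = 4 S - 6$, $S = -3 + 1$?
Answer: $\frac{171}{16} \approx 10.688$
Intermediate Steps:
$j = 0$ ($j = 6 - 6 = 0$)
$S = -2$
$T{\left(h,C \right)} = -6$ ($T{\left(h,C \right)} = -6 + \left(-2 + 1\right) 0 = -6 - 0 = -6 + 0 = -6$)
$A = \frac{14}{3}$ ($A = - \frac{4 \left(-2\right) - 6}{3} = - \frac{-8 - 6}{3} = \left(- \frac{1}{3}\right) \left(-14\right) = \frac{14}{3} \approx 4.6667$)
$Z = - \frac{32}{3}$ ($Z = -6 - \frac{14}{3} = - \frac{32}{3} \approx -10.667$)
$\frac{1}{-138 + 186} - Z = \frac{1}{-138 + 186} - - \frac{32}{3} = \frac{1}{48} + \frac{32}{3} = \frac{171}{16}$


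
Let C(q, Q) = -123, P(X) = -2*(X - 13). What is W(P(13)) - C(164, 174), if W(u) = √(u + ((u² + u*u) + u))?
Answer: 123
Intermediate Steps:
P(X) = 26 - 2*X (P(X) = -2*(-13 + X) = 26 - 2*X)
W(u) = √(2*u + 2*u²) (W(u) = √(u + ((u² + u²) + u)) = √(u + (2*u² + u)) = √(u + (u + 2*u²)) = √(2*u + 2*u²))
W(P(13)) - C(164, 174) = √2*√((26 - 2*13)*(1 + (26 - 2*13))) - 1*(-123) = √2*√((26 - 26)*(1 + (26 - 26))) + 123 = √2*√(0*(1 + 0)) + 123 = √2*√(0*1) + 123 = √2*√0 + 123 = √2*0 + 123 = 0 + 123 = 123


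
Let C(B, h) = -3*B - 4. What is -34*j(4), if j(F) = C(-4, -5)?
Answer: -272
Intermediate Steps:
C(B, h) = -4 - 3*B
j(F) = 8 (j(F) = -4 - 3*(-4) = -4 + 12 = 8)
-34*j(4) = -34*8 = -272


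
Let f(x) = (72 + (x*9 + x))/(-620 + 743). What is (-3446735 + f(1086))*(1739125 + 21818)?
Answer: -248843241839013/41 ≈ -6.0694e+12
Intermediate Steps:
f(x) = 24/41 + 10*x/123 (f(x) = (72 + (9*x + x))/123 = (72 + 10*x)*(1/123) = 24/41 + 10*x/123)
(-3446735 + f(1086))*(1739125 + 21818) = (-3446735 + (24/41 + (10/123)*1086))*(1739125 + 21818) = (-3446735 + (24/41 + 3620/41))*1760943 = (-3446735 + 3644/41)*1760943 = -141312491/41*1760943 = -248843241839013/41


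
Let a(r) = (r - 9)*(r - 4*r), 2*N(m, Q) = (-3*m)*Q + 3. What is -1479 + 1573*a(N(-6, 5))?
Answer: -32920941/4 ≈ -8.2302e+6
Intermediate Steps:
N(m, Q) = 3/2 - 3*Q*m/2 (N(m, Q) = ((-3*m)*Q + 3)/2 = (-3*Q*m + 3)/2 = (3 - 3*Q*m)/2 = 3/2 - 3*Q*m/2)
a(r) = -3*r*(-9 + r) (a(r) = (-9 + r)*(-3*r) = -3*r*(-9 + r))
-1479 + 1573*a(N(-6, 5)) = -1479 + 1573*(3*(3/2 - 3/2*5*(-6))*(9 - (3/2 - 3/2*5*(-6)))) = -1479 + 1573*(3*(3/2 + 45)*(9 - (3/2 + 45))) = -1479 + 1573*(3*(93/2)*(9 - 1*93/2)) = -1479 + 1573*(3*(93/2)*(9 - 93/2)) = -1479 + 1573*(3*(93/2)*(-75/2)) = -1479 + 1573*(-20925/4) = -1479 - 32915025/4 = -32920941/4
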